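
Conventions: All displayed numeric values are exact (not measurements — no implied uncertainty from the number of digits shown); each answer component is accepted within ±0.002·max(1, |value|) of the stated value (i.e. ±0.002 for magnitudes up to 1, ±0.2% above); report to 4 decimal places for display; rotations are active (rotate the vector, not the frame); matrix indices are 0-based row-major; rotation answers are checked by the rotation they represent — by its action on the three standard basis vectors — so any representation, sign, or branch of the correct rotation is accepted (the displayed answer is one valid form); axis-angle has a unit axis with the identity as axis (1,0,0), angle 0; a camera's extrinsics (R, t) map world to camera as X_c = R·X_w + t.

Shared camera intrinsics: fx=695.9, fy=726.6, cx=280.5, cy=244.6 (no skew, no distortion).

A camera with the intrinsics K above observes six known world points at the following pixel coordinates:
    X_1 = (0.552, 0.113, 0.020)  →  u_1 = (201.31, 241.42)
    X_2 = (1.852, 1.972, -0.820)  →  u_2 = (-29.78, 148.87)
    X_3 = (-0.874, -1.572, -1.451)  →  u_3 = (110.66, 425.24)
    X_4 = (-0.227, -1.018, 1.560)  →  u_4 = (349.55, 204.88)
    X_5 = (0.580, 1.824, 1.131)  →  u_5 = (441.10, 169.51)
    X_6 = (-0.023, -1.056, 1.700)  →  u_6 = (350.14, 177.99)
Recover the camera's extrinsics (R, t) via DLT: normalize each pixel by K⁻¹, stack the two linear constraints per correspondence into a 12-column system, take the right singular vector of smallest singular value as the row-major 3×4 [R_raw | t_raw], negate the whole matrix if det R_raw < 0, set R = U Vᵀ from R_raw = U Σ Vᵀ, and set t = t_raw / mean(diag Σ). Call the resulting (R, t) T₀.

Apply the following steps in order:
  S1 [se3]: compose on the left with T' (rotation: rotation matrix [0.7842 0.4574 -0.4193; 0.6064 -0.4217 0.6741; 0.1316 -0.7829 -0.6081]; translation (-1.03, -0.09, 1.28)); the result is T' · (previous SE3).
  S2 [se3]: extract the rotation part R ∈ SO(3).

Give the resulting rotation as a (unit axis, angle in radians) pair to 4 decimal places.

source (pnp_recover): camera pose = R=[-0.4710 0.3286 0.8186; -0.8304 0.1480 -0.5372; -0.2977 -0.9328 0.2032], t=(-0.3800, 0.4300, 5.4211)
after S1 (compose_se3): R=[-0.6244 0.7165 0.3110; -0.1361 -0.4919 0.8599; 0.7692 0.4946 0.4047], t=(-3.4042, 3.1527, -2.4032)
after S2 (rot_of_se3): [-0.6244 0.7165 0.3110; -0.1361 -0.4919 0.8599; 0.7692 0.4946 0.4047]

rotation (axis_angle) = ((-0.3531, -0.4428, -0.8241), 2.5979)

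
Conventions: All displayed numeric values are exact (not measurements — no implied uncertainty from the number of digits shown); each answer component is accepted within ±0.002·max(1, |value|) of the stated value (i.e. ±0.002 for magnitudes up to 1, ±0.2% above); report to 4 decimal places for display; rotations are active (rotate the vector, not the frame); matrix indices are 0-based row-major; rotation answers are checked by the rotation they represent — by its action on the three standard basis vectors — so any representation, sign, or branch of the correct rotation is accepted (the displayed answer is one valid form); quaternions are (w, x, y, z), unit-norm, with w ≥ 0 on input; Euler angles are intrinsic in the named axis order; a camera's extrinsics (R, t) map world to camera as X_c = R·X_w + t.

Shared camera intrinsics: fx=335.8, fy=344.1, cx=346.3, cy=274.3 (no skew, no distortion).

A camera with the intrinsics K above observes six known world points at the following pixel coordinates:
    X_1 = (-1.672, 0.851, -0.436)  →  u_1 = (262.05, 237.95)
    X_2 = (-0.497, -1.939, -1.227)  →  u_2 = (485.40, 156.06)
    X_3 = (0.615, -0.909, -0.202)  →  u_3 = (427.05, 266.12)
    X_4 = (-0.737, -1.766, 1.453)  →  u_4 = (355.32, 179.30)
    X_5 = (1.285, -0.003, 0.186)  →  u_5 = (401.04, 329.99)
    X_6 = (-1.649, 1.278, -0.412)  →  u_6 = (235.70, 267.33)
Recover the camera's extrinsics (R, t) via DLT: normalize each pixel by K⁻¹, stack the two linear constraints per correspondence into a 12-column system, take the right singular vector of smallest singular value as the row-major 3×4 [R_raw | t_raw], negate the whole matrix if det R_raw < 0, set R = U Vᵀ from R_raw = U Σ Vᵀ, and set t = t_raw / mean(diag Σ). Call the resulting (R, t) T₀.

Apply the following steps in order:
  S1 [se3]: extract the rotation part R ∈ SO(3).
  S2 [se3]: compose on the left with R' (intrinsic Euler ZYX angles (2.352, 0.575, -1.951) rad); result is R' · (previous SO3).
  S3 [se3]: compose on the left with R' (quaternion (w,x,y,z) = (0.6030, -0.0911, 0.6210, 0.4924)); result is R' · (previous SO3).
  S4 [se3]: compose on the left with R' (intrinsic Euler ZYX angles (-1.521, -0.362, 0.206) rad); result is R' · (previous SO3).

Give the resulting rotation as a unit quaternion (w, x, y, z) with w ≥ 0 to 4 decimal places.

rotation (quat) = (0.0341, 0.3157, 0.6759, -0.6651)

source (pnp_recover): camera pose = R=[0.5796 -0.6104 -0.5398; 0.6830 0.7252 -0.0866; 0.4444 -0.3185 0.8373], t=(0.3101, 0.0901, 5.1409)
after S1 (rot_of_se3): [0.5796 -0.6104 -0.5398; 0.6830 0.7252 -0.0866; 0.4444 -0.3185 0.8373]
after S2 (compose_so3): [-0.1495 0.9744 -0.1677; -0.0753 -0.1804 -0.9807; -0.9859 -0.1340 0.1003]
after S3 (compose_so3): [-0.5584 -0.2104 0.8024; -0.8206 0.2818 -0.4971; -0.1215 -0.9361 -0.3301]
after S4 (compose_so3): [-0.7984 0.4721 -0.3738; 0.3814 -0.0839 -0.9206; -0.4660 -0.8775 -0.1131]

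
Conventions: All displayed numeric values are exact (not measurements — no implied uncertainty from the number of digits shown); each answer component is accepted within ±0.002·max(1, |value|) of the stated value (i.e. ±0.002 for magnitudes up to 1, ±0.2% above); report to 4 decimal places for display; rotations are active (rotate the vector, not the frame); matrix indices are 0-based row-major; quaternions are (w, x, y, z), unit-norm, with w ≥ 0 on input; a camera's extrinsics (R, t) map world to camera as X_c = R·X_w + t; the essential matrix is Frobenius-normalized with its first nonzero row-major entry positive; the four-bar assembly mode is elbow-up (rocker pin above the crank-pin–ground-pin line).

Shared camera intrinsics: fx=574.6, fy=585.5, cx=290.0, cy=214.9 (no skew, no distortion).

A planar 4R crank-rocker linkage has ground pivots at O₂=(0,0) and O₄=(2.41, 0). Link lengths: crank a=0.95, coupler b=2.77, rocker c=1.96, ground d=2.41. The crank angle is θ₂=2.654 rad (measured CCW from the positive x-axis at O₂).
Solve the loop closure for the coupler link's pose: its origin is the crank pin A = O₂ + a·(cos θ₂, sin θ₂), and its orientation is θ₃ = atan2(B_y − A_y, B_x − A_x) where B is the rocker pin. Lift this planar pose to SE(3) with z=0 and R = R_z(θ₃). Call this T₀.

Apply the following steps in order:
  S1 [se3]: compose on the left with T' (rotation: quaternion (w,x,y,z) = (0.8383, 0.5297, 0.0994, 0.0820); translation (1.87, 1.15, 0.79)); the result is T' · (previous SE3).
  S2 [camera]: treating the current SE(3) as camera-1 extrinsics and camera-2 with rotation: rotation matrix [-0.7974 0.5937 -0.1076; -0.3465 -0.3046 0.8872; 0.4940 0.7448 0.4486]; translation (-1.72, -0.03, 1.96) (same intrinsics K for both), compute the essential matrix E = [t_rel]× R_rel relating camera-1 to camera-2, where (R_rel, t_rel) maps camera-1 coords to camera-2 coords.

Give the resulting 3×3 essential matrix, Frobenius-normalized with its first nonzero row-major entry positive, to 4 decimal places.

source (fourbar_fk): coupler pose = R=[0.8763 -0.4817 0.0000; 0.4817 0.8763 0.0000; 0.0000 0.0000 1.0000], t=(-0.8393, 0.4451, 0.0000)
after S1 (compose_se3): R=[0.8317 -0.4939 0.2535; 0.4177 0.2558 -0.8719; 0.3658 0.8310 0.4190], t=(1.0443, 1.1355, 1.2595)
after S2 (essential): [0.0567 0.2773 0.5106; -0.2084 -0.0218 0.4372; 0.4716 0.4424 -0.0774]

matrix = [0.0567 0.2773 0.5106; -0.2084 -0.0218 0.4372; 0.4716 0.4424 -0.0774]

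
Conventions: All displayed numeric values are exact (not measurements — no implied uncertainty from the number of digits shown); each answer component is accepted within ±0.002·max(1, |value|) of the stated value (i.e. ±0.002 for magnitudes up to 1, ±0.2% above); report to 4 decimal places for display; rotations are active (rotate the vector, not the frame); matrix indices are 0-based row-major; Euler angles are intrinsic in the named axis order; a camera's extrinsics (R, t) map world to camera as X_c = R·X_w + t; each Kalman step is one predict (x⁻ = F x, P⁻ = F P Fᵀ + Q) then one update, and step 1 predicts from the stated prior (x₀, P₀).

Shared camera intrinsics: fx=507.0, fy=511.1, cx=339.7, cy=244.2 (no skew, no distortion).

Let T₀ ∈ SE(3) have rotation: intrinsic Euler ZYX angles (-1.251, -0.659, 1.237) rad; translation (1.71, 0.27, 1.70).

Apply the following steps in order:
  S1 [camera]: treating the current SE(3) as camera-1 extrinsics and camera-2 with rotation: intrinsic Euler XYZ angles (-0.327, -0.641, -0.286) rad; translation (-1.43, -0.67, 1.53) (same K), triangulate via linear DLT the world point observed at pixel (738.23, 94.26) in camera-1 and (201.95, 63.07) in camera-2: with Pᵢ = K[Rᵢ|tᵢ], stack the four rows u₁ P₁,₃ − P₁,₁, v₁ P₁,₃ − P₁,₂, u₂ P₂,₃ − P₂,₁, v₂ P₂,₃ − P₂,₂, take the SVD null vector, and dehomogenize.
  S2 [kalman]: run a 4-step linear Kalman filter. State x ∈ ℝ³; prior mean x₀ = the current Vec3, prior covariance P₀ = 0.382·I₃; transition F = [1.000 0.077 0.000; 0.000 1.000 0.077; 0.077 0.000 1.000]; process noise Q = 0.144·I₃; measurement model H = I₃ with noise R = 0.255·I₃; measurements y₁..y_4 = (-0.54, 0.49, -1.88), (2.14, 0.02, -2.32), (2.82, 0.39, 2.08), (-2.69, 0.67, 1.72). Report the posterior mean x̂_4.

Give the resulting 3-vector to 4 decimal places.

after S1 (triangulate): (1.1579, -0.1188, 0.1363)
after S2 (kf_track): (-0.3759, 0.4391, 1.0759)

result = (-0.3759, 0.4391, 1.0759)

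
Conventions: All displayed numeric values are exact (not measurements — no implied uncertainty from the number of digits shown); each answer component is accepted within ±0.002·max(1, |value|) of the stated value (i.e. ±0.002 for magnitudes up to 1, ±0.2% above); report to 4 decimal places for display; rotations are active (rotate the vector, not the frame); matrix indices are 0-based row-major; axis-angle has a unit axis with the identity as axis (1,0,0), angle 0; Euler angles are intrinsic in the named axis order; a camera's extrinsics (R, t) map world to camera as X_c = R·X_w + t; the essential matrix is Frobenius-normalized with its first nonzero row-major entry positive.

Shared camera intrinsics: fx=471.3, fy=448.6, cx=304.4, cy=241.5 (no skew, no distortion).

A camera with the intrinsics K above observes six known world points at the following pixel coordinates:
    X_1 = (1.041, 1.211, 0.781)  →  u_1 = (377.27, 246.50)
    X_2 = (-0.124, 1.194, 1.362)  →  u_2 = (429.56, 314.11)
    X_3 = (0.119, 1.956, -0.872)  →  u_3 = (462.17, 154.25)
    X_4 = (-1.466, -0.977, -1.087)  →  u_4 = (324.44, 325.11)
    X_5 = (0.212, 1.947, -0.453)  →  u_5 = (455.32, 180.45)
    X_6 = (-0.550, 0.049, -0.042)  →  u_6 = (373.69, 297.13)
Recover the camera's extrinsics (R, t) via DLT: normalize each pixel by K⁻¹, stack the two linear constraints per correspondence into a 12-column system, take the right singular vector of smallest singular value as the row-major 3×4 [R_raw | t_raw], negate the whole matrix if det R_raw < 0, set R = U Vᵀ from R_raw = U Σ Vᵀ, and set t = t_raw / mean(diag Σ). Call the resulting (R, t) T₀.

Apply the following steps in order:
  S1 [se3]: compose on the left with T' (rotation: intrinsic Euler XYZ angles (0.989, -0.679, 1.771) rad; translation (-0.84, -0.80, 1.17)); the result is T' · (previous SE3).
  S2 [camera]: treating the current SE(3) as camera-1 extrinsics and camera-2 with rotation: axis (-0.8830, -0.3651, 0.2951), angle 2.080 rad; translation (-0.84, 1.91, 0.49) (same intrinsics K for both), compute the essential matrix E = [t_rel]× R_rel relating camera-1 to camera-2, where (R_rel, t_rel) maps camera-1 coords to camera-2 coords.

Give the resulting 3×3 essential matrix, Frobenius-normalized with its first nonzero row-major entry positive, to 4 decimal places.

matrix = [0.2227 0.4720 0.4472; 0.4455 -0.3900 0.0472; 0.3646 -0.1249 0.1620]

source (pnp_recover): camera pose = R=[-0.4910 0.8549 0.1679; -0.4541 -0.4156 0.7881; 0.7435 0.3107 0.5922], t=(0.4497, 0.4400, 5.5485)
after S1 (compose_se3): R=[-0.0446 -0.0105 -0.9989; -0.9829 0.1793 0.0420; 0.1787 0.9837 -0.0183], t=(-4.7297, -3.9402, 3.6582)
after S2 (essential): [0.2227 0.4720 0.4472; 0.4455 -0.3900 0.0472; 0.3646 -0.1249 0.1620]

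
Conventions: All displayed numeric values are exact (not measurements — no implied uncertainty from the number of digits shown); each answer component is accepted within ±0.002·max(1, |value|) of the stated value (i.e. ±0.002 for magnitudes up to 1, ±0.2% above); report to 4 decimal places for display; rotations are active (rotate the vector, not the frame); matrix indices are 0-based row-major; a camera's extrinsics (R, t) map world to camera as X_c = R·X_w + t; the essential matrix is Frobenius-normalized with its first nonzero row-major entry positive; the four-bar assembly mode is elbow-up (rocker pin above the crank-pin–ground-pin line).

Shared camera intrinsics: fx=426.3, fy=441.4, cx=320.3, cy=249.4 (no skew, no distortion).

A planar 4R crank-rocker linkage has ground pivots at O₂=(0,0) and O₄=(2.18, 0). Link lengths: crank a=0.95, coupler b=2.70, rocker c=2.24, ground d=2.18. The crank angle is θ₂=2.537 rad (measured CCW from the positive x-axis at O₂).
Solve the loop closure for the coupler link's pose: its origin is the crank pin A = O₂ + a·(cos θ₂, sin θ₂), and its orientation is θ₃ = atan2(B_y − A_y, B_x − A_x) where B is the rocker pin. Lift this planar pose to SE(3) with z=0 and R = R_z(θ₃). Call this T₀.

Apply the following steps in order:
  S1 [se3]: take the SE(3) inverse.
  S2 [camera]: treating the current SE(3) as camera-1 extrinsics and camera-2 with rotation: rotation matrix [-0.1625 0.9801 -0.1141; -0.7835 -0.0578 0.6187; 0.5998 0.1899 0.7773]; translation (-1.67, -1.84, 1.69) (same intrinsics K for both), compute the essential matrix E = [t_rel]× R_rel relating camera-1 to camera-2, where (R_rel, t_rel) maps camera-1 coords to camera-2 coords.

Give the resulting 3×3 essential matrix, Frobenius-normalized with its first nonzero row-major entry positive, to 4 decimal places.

matrix = [0.0459 -0.1002 -0.6084; 0.4009 0.3336 0.2156; 0.4163 0.2405 -0.2609]

source (fourbar_fk): coupler pose = R=[0.8145 -0.5801 0.0000; 0.5801 0.8145 0.0000; 0.0000 0.0000 1.0000], t=(-0.7816, 0.5400, 0.0000)
after S1 (invert_se3): R=[0.8145 0.5801 0.0000; -0.5801 0.8145 0.0000; 0.0000 0.0000 1.0000], t=(0.3234, -0.8933, 0.0000)
after S2 (essential): [0.0459 -0.1002 -0.6084; 0.4009 0.3336 0.2156; 0.4163 0.2405 -0.2609]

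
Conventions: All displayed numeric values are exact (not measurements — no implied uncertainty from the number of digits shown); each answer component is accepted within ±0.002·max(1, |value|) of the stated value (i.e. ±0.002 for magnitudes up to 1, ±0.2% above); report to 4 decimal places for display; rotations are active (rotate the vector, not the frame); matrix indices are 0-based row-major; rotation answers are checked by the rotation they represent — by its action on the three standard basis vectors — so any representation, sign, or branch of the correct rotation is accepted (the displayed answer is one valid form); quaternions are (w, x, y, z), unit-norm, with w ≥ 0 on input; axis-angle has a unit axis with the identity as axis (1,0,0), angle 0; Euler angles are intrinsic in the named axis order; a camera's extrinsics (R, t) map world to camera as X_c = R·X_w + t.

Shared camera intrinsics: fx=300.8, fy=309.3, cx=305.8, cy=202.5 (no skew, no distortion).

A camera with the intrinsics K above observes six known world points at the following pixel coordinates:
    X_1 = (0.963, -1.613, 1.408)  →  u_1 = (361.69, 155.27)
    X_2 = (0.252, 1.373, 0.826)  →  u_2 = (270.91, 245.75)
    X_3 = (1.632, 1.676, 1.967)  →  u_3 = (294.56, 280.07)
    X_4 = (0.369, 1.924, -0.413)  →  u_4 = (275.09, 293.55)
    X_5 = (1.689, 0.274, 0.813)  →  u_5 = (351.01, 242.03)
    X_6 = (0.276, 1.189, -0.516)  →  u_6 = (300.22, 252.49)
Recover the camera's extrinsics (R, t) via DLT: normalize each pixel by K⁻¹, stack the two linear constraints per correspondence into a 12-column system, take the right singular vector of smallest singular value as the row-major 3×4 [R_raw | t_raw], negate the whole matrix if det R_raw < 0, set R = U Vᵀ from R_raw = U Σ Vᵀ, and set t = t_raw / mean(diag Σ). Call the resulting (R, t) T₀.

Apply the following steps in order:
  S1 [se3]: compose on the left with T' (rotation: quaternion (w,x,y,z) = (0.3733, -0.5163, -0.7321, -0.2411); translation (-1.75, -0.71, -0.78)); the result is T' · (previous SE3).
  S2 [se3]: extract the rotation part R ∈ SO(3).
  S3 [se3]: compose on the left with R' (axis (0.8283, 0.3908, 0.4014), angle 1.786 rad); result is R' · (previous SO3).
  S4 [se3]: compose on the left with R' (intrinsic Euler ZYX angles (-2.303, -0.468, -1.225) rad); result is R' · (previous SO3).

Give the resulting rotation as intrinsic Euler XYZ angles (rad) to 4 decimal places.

source (pnp_recover): camera pose = R=[0.7277 -0.5845 -0.3590; 0.6106 0.7904 -0.0490; 0.3124 -0.1836 0.9320], t=(0.2200, -0.3600, 5.4015)
after S1 (compose_se3): R=[0.3416 0.9044 -0.2557; 0.8639 -0.1951 0.4643; 0.3701 -0.3795 -0.8479], t=(-3.7359, 3.2793, -3.8614)
after S2 (rot_of_se3): [0.3416 0.9044 -0.2557; 0.8639 -0.1951 0.4643; 0.3701 -0.3795 -0.8479]
after S3 (compose_so3): [0.5027 0.2618 -0.8239; 0.0148 0.9503 0.3110; 0.8643 -0.1686 0.4738]
after S4 (compose_so3): [0.3927 -0.3214 0.8617; -0.7870 -0.6022 0.1341; 0.4758 -0.7308 -0.4894]

rotation (euler_xyz) = (-2.8742, 1.0386, 0.6859)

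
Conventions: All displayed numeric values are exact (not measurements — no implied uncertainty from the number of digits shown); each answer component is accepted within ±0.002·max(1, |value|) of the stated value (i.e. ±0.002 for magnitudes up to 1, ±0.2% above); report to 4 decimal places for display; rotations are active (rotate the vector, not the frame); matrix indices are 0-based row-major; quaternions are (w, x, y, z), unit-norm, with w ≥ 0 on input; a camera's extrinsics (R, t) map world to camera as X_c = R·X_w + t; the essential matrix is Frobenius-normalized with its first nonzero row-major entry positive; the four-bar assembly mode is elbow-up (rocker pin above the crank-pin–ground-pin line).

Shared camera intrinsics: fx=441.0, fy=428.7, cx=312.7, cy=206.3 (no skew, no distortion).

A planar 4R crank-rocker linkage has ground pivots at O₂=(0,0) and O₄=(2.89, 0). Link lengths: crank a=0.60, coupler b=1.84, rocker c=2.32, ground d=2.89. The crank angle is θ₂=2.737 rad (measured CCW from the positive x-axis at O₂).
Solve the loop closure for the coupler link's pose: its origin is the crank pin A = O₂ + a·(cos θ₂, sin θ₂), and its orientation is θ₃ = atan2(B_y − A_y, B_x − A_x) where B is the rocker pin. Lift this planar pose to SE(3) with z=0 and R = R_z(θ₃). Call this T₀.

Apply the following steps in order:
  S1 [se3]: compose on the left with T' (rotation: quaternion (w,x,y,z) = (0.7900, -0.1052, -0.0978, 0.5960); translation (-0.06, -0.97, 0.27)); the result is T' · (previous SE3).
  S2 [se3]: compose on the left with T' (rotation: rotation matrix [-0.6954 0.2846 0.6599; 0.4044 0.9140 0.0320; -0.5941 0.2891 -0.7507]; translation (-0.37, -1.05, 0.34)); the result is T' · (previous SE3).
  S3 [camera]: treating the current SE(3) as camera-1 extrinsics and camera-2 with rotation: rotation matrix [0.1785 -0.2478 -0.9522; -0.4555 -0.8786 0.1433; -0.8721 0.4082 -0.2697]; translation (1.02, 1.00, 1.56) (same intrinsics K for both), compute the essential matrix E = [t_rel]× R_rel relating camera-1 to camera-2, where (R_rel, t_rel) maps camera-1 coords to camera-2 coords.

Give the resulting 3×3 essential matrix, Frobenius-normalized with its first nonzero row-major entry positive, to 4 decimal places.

source (fourbar_fk): coupler pose = R=[0.8211 -0.5708 0.0000; 0.5708 0.8211 0.0000; 0.0000 0.0000 1.0000], t=(-0.5516, 0.2362, 0.0000)
after S1 (compose_se3): R=[-0.3037 -0.9107 -0.2799; 0.9428 -0.3297 0.0496; -0.1375 -0.2488 0.9587], t=(-0.4267, -1.4376, 0.1871)
after S2 (compose_se3): R=[0.3888 0.3753 0.8415; 0.7345 -0.6776 -0.0372; 0.5562 0.6325 -0.5390], t=(-0.3589, -2.5306, 0.0374)
after S3 (essential): [0.2927 0.3516 0.2717; -0.4101 -0.3341 0.0824; -0.2012 0.0356 0.6233]

matrix = [0.2927 0.3516 0.2717; -0.4101 -0.3341 0.0824; -0.2012 0.0356 0.6233]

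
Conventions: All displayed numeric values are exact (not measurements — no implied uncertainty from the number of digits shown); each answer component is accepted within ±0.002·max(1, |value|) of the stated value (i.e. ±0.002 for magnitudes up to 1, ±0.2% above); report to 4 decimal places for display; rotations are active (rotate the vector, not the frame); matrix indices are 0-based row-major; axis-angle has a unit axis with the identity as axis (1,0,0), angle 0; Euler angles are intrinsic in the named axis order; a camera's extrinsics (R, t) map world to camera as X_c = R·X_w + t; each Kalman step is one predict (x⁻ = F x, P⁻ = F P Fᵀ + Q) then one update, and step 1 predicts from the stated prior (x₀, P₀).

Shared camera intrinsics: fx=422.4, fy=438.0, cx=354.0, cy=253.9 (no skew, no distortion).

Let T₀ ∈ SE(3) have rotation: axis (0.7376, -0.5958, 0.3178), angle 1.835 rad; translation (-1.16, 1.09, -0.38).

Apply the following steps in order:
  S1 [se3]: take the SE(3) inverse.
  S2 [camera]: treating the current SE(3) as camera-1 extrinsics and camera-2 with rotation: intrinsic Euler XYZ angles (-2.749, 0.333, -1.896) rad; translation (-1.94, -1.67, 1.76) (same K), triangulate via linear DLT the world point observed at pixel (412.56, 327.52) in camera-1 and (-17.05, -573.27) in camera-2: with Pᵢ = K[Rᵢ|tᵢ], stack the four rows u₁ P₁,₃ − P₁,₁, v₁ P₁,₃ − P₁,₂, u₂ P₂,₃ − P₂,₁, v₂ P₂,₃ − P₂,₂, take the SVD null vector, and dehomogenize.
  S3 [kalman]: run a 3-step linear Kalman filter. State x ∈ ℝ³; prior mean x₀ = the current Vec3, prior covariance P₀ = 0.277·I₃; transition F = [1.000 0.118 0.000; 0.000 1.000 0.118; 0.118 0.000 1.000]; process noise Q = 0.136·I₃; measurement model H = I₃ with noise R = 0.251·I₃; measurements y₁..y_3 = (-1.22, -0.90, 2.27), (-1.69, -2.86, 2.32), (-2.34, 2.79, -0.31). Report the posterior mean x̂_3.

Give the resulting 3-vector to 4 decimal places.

result = (-2.0152, 0.6994, 0.6273)

after S1 (invert_se3): R=[0.4250 -0.2475 0.8707; -0.8610 0.1865 0.4732; -0.2795 -0.9508 -0.1338], t=(1.0936, -1.0222, 0.6613)
after S2 (triangulate): (-1.5311, 0.1211, -0.3125)
after S3 (kf_track): (-2.0152, 0.6994, 0.6273)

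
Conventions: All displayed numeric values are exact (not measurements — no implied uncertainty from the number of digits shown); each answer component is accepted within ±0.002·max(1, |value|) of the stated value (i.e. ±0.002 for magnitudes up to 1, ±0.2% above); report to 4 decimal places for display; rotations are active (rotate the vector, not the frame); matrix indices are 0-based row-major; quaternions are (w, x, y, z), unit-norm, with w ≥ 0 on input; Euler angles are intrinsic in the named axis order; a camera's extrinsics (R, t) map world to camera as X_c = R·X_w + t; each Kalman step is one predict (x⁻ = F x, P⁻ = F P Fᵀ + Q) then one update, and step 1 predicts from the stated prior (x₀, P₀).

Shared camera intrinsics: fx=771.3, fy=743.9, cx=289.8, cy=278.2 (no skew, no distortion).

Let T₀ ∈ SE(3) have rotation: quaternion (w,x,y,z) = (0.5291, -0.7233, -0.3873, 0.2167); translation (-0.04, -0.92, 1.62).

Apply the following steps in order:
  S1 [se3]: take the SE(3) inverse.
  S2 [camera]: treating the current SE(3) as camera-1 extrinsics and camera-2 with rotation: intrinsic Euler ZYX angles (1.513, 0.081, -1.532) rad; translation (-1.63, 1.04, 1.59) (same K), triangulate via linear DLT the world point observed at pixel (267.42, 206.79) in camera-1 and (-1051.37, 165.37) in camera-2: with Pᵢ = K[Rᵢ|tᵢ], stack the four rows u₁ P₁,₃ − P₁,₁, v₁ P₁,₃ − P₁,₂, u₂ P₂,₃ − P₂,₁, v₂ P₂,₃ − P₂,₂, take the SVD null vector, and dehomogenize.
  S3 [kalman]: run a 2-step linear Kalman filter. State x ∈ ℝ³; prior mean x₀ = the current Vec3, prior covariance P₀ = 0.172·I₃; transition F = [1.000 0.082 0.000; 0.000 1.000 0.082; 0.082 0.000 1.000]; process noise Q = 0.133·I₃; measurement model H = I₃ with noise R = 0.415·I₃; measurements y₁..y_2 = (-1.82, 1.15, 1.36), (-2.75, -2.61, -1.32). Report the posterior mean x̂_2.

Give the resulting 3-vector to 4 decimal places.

result = (-2.1137, -0.7756, -0.0205)

after S1 (invert_se3): R=[0.6061 0.7895 0.0964; 0.3309 -0.1402 -0.9332; -0.7233 0.5975 -0.3462], t=(0.5945, 1.3960, 1.0817)
after S2 (triangulate): (-1.3631, 0.0870, 1.1757)
after S3 (kf_track): (-2.1137, -0.7756, -0.0205)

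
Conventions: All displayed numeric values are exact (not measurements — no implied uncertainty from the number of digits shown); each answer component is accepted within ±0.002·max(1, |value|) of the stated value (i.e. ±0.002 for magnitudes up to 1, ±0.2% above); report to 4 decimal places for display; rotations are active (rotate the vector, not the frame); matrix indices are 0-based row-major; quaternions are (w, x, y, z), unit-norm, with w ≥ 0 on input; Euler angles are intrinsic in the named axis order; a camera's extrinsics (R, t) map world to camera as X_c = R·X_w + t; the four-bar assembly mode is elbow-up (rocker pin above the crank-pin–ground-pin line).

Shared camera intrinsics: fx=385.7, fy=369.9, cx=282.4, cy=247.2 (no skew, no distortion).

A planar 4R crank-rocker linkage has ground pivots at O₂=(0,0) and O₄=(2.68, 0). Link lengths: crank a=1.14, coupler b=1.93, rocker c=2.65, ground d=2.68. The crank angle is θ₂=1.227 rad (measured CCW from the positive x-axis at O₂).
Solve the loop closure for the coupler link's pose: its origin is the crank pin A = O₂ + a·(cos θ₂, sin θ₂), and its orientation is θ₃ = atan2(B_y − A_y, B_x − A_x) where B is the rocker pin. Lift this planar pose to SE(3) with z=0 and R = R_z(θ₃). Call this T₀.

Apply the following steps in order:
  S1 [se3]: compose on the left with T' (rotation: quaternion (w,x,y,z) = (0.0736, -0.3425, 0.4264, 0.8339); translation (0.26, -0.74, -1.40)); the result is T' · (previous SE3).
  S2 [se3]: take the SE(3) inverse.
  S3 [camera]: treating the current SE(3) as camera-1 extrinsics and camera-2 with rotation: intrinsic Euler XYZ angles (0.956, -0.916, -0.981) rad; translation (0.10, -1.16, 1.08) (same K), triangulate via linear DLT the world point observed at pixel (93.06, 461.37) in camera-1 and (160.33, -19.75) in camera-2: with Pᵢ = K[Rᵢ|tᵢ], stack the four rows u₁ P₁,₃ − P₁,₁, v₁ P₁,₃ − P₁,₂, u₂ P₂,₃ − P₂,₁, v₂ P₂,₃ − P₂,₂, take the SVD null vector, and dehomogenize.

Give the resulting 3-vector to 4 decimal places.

result = (-0.3395, 1.1432, 1.8371)

source (fourbar_fk): coupler pose = R=[0.6907 -0.7231 0.0000; 0.7231 0.6907 0.0000; 0.0000 0.0000 1.0000], t=(0.3843, 1.0733, 0.0000)
after S1 (compose_se3): R=[-0.8212 0.2591 -0.5085; -0.5693 -0.3096 0.7616; 0.0399 0.9149 0.4017], t=(-0.4752, -1.4764, -0.9344)
after S2 (invert_se3): R=[-0.8212 -0.5693 0.0399; 0.2591 -0.3096 0.9149; -0.5085 0.7616 0.4017], t=(-1.1934, 0.5210, 1.2582)
after S3 (triangulate): (-0.3395, 1.1432, 1.8371)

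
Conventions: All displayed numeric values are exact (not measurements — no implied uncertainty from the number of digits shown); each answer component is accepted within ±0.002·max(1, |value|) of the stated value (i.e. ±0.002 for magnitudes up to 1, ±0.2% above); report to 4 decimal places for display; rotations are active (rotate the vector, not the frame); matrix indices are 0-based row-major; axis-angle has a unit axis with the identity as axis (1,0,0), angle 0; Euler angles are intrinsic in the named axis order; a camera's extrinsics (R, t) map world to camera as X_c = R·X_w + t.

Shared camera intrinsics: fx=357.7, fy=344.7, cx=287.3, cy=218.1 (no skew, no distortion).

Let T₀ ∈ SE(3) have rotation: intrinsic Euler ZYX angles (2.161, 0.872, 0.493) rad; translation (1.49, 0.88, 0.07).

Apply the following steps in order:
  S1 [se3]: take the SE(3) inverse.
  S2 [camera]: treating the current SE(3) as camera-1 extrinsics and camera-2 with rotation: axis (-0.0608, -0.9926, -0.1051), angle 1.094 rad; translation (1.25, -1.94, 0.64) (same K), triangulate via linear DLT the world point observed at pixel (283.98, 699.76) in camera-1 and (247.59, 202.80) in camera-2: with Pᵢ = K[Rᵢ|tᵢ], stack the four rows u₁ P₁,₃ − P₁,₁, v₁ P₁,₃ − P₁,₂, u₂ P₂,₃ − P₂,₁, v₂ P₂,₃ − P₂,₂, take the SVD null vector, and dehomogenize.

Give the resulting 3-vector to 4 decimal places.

after S1 (invert_se3): R=[-0.3580 0.5345 -0.7656; -0.9335 -0.1892 0.3045; 0.0179 0.8237 0.5667], t=(0.1167, 1.5362, -0.7912)
after S2 (triangulate): (-0.4322, 1.7104, 1.5667)

result = (-0.4322, 1.7104, 1.5667)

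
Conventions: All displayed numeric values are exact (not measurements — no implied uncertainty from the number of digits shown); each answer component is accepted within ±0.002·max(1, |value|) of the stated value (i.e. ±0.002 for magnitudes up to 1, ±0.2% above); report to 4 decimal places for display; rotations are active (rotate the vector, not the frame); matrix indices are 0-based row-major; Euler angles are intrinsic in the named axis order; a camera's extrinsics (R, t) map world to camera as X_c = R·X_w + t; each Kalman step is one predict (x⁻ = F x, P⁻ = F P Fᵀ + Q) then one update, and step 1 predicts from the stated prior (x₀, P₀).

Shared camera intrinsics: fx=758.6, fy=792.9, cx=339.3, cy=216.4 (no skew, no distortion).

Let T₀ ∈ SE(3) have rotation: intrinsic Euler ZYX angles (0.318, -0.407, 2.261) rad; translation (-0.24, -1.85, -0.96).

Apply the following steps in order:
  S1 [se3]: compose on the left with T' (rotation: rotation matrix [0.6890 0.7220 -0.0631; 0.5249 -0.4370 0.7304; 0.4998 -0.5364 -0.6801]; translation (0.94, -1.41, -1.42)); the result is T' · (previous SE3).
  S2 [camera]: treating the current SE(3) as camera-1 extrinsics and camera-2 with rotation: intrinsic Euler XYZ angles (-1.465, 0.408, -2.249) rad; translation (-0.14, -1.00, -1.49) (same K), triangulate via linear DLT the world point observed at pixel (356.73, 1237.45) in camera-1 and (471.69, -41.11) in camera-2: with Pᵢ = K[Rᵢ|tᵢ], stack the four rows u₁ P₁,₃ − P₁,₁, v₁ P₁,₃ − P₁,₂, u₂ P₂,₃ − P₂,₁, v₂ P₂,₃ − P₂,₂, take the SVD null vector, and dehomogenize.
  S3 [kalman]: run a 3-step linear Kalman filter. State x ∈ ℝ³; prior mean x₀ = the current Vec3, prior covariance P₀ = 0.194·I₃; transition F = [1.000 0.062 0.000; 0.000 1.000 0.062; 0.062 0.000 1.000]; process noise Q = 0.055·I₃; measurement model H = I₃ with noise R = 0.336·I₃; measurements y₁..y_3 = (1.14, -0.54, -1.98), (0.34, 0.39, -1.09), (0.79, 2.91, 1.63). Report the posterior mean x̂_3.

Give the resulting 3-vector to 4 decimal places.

after S1 (compose_se3): R=[0.7833 -0.6129 -0.1040; 0.6215 0.7755 0.1108; 0.0127 -0.1514 0.9884], t=(-0.5005, -1.4287, 0.1052)
after S2 (triangulate): (1.9905, 1.5309, 0.9691)
after S3 (kf_track): (1.1196, 1.3485, 0.3082)

result = (1.1196, 1.3485, 0.3082)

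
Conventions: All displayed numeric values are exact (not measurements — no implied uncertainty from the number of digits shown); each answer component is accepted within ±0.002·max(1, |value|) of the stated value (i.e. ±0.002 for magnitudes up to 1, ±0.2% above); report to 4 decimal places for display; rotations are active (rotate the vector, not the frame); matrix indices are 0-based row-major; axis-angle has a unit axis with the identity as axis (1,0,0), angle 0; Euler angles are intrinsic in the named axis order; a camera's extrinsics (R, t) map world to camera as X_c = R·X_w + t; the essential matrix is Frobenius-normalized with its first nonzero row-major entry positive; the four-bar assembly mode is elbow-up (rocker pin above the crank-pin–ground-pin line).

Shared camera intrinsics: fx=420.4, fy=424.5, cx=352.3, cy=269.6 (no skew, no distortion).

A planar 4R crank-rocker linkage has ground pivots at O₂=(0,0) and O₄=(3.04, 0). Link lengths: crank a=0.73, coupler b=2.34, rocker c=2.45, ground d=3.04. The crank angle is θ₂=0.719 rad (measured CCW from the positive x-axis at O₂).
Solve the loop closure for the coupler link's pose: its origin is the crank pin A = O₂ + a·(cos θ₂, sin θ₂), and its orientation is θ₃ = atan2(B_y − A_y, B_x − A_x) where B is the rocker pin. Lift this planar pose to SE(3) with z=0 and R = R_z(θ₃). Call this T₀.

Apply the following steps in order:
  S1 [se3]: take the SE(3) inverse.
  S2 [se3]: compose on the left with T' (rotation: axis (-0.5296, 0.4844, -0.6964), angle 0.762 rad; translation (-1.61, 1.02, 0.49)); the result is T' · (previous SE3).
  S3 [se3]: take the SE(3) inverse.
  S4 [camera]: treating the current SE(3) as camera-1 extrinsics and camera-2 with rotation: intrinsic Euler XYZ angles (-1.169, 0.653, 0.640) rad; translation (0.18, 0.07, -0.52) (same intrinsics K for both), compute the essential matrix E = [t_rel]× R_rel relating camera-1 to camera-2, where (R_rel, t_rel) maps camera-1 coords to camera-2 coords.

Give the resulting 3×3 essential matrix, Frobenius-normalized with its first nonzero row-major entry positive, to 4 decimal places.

source (fourbar_fk): coupler pose = R=[0.6530 -0.7573 0.0000; 0.7573 0.6530 0.0000; 0.0000 0.0000 1.0000], t=(0.5493, 0.4808, 0.0000)
after S1 (invert_se3): R=[0.6530 0.7573 0.0000; -0.7573 0.6530 -0.0000; 0.0000 0.0000 1.0000], t=(-0.7228, 0.1020, 0.0000)
after S2 (compose_se3): R=[0.2127 0.8742 0.4364; -0.9573 0.0970 0.2723; 0.1958 -0.4757 0.8575], t=(-2.1472, 1.4992, 0.6112)
after S3 (invert_se3): R=[0.2127 -0.9573 0.1958; 0.8742 0.0970 -0.4757; 0.4364 0.2723 0.8575], t=(1.7723, 2.0225, 0.0046)
after S4 (essential): [0.3150 -0.4207 -0.1938; 0.2777 -0.3451 -0.0254; -0.1646 0.0819 -0.6750]

matrix = [0.3150 -0.4207 -0.1938; 0.2777 -0.3451 -0.0254; -0.1646 0.0819 -0.6750]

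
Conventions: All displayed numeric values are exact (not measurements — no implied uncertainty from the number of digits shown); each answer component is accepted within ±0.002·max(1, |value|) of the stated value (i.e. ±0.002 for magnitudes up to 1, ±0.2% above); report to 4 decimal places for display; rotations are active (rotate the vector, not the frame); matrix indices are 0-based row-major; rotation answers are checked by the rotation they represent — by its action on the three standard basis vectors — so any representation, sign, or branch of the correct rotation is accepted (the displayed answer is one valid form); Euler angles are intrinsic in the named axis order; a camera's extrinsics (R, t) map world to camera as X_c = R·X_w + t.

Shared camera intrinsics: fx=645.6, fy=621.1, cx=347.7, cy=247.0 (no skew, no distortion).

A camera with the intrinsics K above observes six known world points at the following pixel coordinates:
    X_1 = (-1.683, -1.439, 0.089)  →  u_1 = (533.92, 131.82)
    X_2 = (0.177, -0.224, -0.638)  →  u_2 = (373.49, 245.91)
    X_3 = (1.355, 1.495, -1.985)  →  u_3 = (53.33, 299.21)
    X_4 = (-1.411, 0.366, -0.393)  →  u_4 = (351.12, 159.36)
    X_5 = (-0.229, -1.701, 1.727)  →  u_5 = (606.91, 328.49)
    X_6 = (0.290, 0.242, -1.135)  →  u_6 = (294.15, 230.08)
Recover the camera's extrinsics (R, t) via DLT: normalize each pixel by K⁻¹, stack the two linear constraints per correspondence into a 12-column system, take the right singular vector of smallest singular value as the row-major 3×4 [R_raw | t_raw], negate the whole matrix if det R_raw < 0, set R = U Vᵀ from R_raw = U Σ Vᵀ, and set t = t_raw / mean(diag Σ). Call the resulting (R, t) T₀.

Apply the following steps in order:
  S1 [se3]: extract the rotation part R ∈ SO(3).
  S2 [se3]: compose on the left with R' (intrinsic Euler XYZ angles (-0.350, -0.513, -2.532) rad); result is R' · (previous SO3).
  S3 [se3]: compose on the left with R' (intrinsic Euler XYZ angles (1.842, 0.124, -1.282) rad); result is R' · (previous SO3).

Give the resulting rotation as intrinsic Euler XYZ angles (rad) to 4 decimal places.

rotation (euler_xyz) = (1.6482, -0.5175, -1.9977)

source (pnp_recover): camera pose = R=[-0.1452 -0.8824 0.4475; 0.7651 0.1866 0.6163; -0.6273 0.4318 0.6481], t=(0.3301, 0.2901, 6.0404)
after S1 (rot_of_se3): [-0.1452 -0.8824 0.4475; 0.7651 0.1866 0.6163; -0.6273 0.4318 0.6481]
after S2 (compose_so3): [0.7933 0.5115 -0.3303; -0.6048 0.5996 -0.5240; -0.0700 0.6155 0.7850]
after S3 (compose_so3): [-0.3598 0.7911 -0.4947; 0.2746 -0.4170 -0.8664; -0.8917 -0.4476 -0.0672]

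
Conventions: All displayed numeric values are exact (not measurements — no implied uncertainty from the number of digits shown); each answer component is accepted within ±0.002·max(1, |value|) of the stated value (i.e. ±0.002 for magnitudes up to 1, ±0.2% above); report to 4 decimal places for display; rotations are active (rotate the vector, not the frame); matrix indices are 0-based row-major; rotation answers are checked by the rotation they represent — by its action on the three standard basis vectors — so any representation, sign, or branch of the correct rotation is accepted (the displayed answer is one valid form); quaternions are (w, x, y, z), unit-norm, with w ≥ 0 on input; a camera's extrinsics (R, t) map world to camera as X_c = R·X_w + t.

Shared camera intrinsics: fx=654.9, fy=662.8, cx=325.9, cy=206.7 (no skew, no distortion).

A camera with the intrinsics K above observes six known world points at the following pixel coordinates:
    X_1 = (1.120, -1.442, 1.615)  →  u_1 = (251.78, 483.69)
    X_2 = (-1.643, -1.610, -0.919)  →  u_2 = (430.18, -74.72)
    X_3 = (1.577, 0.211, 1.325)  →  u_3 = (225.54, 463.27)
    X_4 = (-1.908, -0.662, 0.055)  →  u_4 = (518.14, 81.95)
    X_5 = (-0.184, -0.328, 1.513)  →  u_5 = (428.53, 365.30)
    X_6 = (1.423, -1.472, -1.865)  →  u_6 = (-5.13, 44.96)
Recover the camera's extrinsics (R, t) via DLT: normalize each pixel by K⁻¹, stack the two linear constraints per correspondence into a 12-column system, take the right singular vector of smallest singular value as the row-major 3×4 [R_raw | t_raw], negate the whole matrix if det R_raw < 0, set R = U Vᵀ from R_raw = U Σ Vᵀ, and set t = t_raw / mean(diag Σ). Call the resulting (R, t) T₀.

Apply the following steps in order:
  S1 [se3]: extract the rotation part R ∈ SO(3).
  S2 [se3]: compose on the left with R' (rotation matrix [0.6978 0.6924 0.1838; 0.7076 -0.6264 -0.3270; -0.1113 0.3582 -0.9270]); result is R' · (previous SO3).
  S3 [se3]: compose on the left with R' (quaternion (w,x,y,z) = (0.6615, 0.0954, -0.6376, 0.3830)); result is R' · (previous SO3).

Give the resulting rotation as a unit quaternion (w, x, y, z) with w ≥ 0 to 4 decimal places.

rotation (quat) = (0.7984, 0.1525, -0.1839, -0.5527)

source (pnp_recover): camera pose = R=[-0.8673 0.0871 0.4901; 0.4905 0.3165 0.8119; -0.0844 0.9446 -0.3172], t=(-0.1100, 0.1300, 5.6402)
after S1 (rot_of_se3): [-0.8673 0.0871 0.4901; 0.4905 0.3165 0.8119; -0.0844 0.9446 -0.3172]
after S2 (compose_so3): [-0.2811 0.4535 0.8458; -0.8934 -0.4455 -0.0580; 0.3505 -0.7719 0.5303]
after S3 (compose_so3): [0.3213 0.8265 -0.4623; -0.9387 0.3424 -0.0402; 0.1251 0.4469 0.8858]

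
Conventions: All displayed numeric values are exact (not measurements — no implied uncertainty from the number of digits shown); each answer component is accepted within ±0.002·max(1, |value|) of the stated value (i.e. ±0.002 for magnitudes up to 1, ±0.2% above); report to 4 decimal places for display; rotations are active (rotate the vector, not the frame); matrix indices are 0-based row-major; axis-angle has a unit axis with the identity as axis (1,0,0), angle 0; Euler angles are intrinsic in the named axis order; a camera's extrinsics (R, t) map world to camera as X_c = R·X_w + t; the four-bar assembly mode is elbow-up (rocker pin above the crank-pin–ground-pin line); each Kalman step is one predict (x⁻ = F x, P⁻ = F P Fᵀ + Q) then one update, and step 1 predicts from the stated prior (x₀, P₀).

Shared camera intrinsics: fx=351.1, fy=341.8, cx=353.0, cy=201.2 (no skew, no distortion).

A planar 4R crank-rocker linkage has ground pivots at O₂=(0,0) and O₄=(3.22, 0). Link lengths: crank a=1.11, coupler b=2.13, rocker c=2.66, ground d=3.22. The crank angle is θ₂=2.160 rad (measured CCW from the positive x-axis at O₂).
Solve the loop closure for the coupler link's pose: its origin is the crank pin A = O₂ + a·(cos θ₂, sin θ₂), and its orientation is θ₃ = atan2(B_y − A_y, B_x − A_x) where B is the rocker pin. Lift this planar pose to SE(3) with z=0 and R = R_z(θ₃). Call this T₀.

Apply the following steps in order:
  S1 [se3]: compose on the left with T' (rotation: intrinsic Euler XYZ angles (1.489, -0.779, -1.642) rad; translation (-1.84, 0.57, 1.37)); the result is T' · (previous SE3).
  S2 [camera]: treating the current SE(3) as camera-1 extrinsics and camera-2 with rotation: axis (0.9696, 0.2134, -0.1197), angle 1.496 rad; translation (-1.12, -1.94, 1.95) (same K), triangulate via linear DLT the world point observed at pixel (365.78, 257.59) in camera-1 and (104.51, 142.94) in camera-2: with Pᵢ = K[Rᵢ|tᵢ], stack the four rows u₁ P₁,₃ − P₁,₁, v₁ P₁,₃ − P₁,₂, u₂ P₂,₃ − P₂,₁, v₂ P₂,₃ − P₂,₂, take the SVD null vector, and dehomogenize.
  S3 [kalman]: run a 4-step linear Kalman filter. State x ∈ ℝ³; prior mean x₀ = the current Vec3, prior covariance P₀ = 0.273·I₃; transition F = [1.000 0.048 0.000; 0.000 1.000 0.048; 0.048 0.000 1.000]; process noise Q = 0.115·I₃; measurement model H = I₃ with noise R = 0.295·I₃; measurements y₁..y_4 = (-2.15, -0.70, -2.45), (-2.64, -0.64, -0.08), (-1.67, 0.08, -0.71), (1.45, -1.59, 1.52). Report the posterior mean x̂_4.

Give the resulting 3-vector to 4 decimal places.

result = (-0.4004, -0.7766, 0.1411)

source (fourbar_fk): coupler pose = R=[0.9015 -0.4327 0.0000; 0.4327 0.9015 0.0000; 0.0000 0.0000 1.0000], t=(-0.6168, 0.9228, 0.0000)
after S1 (compose_se3): R=[0.2615 0.6618 -0.7026; -0.3333 -0.6212 -0.7092; -0.9058 0.4196 0.0581], t=(-1.1537, -0.0604, 1.9731)
after S2 (triangulate): (-1.8156, 1.2915, -1.3129)
after S3 (kf_track): (-0.4004, -0.7766, 0.1411)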